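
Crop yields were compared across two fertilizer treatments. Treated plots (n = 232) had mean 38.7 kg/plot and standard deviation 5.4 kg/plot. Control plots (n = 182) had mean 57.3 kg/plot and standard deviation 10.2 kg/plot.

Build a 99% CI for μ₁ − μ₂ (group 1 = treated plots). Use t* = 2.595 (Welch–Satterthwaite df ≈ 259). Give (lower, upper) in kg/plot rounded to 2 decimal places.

Standard errors of each mean: 5.4/√232 = 0.3545 and 10.2/√182 = 0.7561.
SE(x̄₁ − x̄₂) = √(0.3545² + 0.7561²) = 0.8351 for independent samples with unequal variances.
With t* = 2.595, the margin is 2.595 × 0.8351 = 2.1671.
x̄₁ − x̄₂ = 38.7 − 57.3 = -18.6000; the interval is -18.6000 ± 2.1671 = (-20.77, -16.43).

(-20.77, -16.43)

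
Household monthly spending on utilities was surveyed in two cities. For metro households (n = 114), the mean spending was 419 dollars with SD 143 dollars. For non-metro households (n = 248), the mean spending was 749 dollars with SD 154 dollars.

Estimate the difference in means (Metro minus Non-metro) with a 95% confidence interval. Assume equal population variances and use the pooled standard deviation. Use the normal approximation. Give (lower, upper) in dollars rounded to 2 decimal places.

(-363.41, -296.59)

s_p = √[((n₁−1)s₁² + (n₂−1)s₂²)/(n₁+n₂−2)] = √[(113·143² + 247·154²)/360] = 150.6337.
SE = 150.6337·√(1/114 + 1/248) = 17.0450.
With z* = 1.960, margin = 1.960 × 17.0450 = 33.4082.
x̄₁ − x̄₂ = 419 − 749 = -330.0000; interval -330.0000 ± 33.4082 = (-363.41, -296.59).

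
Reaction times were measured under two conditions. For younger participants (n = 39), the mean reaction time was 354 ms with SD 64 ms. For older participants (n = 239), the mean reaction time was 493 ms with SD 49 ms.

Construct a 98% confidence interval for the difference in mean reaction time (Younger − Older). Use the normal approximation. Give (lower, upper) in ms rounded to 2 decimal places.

(-163.95, -114.05)

Per-group SEs: s₁/√n₁ = 64/√39 = 10.2482, s₂/√n₂ = 49/√239 = 3.1695.
Unpooled SE of the difference: √(105.02560324 + 10.04573025) = 10.7271.
Margin of error = z* · SE = 2.326 × 10.7271 = 24.9512.
x̄₁ − x̄₂ = 354 − 493 = -139.0000.
CI: -139.0000 ± 24.9512 = (-163.95, -114.05).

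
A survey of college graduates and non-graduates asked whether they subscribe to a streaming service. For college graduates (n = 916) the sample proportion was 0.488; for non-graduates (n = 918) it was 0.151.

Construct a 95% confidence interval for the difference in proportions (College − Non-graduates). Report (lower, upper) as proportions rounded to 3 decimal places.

(0.297, 0.377)

The two standard errors are √(0.4880×0.5120/916) = 0.01652 and √(0.1510×0.8490/918) = 0.01182.
Because the samples are independent, SE_diff = √(0.01652² + 0.01182²) = 0.02031.
Using z* = 1.960 for 95%, ME = 1.960 × 0.02031 = 0.03981.
p̂₁ − p̂₂ = 0.3370; interval 0.3370 ± 0.03981 gives (0.297, 0.377).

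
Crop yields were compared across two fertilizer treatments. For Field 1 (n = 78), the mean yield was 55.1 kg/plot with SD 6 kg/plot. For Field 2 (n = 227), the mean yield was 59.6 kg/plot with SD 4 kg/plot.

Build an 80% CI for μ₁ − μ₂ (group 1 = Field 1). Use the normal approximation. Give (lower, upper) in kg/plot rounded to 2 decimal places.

(-5.44, -3.56)

SE₁ = s₁/√n₁ = 6/√78 = 0.6794; SE₂ = 4/√227 = 0.2655.
Independent samples, unequal variances: SE_diff = √(SE₁² + SE₂²) = √(0.46158436 + 0.07049025) = 0.7294.
z* = 1.282, so margin of error = 1.282 × 0.7294 = 0.9351.
Difference in means = 55.1 − 59.6 = -4.5000.
-4.5000 ± 0.9351 → (-5.44, -3.56).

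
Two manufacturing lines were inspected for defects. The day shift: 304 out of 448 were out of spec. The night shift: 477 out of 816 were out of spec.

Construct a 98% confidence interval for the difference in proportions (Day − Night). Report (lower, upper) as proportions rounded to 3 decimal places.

Sample proportions: 304/448 = 0.6786, 477/816 = 0.5846.
Each SE is √(p̂(1−p̂)/n): √(0.6786·0.3214/448) = 0.02206 and √(0.5846·0.4154/816) = 0.01725.
SE(p̂₁ − p̂₂) = √(SE₁² + SE₂²) = √(0.0004866436 + 0.0002975625) = 0.02800, since the two samples are independent.
At 98% confidence z* = 2.326; margin = 2.326 × 0.02800 = 0.06513.
The difference is 0.6786 − 0.5846 = 0.0940, so the interval is 0.0940 ± 0.06513 = (0.029, 0.159).

(0.029, 0.159)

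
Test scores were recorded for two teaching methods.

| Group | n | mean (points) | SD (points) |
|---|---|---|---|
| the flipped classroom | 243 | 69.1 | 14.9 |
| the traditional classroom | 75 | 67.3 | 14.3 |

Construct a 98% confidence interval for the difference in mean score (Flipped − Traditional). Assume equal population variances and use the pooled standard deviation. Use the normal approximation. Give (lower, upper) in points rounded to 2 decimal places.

(-2.74, 6.34)

s_p = √[((n₁−1)s₁² + (n₂−1)s₂²)/(n₁+n₂−2)] = √[(242·14.9² + 74·14.3²)/316] = 14.7617.
SE = 14.7617·√(1/243 + 1/75) = 1.9499.
With z* = 2.326, margin = 2.326 × 1.9499 = 4.5355.
x̄₁ − x̄₂ = 69.1 − 67.3 = 1.8000; interval 1.8000 ± 4.5355 = (-2.74, 6.34).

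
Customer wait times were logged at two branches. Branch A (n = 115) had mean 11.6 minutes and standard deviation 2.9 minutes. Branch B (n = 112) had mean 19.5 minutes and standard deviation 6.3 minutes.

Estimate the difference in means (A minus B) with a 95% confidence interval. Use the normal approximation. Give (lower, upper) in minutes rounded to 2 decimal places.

SE₁ = s₁/√n₁ = 2.9/√115 = 0.2704; SE₂ = 6.3/√112 = 0.5953.
Independent samples, unequal variances: SE_diff = √(SE₁² + SE₂²) = √(0.07311616 + 0.35438209) = 0.6538.
z* = 1.960, so margin of error = 1.960 × 0.6538 = 1.2814.
Difference in means = 11.6 − 19.5 = -7.9000.
-7.9000 ± 1.2814 → (-9.18, -6.62).

(-9.18, -6.62)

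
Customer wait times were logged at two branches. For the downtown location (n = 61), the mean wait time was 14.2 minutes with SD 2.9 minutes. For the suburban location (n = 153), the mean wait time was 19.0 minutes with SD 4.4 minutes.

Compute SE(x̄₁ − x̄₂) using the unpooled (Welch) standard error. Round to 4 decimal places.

0.5142

Per-group SEs: s₁/√n₁ = 2.9/√61 = 0.3713, s₂/√n₂ = 4.4/√153 = 0.3557.
Unpooled SE of the difference: √(0.13786369 + 0.12652249) = 0.5142.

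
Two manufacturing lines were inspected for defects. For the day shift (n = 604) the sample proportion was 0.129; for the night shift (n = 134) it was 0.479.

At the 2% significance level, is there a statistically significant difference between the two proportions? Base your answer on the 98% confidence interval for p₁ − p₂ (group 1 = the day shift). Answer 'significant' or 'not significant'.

significant

Each SE is √(p̂(1−p̂)/n): √(0.1290·0.8710/604) = 0.01364 and √(0.4790·0.5210/134) = 0.04316.
SE(p̂₁ − p̂₂) = √(SE₁² + SE₂²) = √(0.0001860496 + 0.0018627856) = 0.04526, since the two samples are independent.
At 98% confidence z* = 2.326; margin = 2.326 × 0.04526 = 0.10527.
The difference is 0.1290 − 0.4790 = -0.3500, so the interval is -0.3500 ± 0.10527 = (-0.45527, -0.24473).
The interval (-0.45527, -0.24473) does not contain 0, so the difference is significant.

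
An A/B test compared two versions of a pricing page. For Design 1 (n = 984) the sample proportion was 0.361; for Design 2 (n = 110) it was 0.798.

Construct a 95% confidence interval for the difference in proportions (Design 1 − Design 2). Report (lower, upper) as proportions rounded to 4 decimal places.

(-0.5178, -0.3562)

SE₁ = √(p̂₁(1−p̂₁)/n₁) = √(0.3610·0.6390/984) = 0.01531; SE₂ = √(0.7980·0.2020/110) = 0.03828.
Independent samples: SE of the difference = √(SE₁² + SE₂²) = √(0.0002343961 + 0.0014653584) = 0.04123.
z* for 95% confidence is 1.960, so the margin of error is 1.960 × 0.04123 = 0.08081.
Point estimate p̂₁ − p̂₂ = 0.3610 − 0.7980 = -0.4370.
-0.4370 ± 0.08081 → (-0.5178, -0.3562).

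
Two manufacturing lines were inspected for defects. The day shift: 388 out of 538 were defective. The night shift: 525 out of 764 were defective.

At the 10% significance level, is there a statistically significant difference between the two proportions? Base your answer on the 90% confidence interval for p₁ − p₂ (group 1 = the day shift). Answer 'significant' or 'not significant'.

not significant

Sample proportions: 388/538 = 0.7212, 525/764 = 0.6872.
Each SE is √(p̂(1−p̂)/n): √(0.7212·0.2788/538) = 0.01933 and √(0.6872·0.3128/764) = 0.01677.
SE(p̂₁ − p̂₂) = √(SE₁² + SE₂²) = √(0.0003736489 + 0.0002812329) = 0.02559, since the two samples are independent.
At 90% confidence z* = 1.645; margin = 1.645 × 0.02559 = 0.04210.
The difference is 0.7212 − 0.6872 = 0.0340, so the interval is 0.0340 ± 0.04210 = (-0.00810, 0.07610).
The interval (-0.00810, 0.07610) contains 0, so the difference is not significant.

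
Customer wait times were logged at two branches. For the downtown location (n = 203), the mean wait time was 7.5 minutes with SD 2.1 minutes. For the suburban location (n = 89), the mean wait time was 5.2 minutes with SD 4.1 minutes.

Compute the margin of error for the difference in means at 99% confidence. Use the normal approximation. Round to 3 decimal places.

1.182

Standard errors of each mean: 2.1/√203 = 0.1474 and 4.1/√89 = 0.4346.
SE(x̄₁ − x̄₂) = √(0.1474² + 0.4346²) = 0.4589 for independent samples with unequal variances.
With z* = 2.576, the margin is 2.576 × 0.4589 = 1.1821.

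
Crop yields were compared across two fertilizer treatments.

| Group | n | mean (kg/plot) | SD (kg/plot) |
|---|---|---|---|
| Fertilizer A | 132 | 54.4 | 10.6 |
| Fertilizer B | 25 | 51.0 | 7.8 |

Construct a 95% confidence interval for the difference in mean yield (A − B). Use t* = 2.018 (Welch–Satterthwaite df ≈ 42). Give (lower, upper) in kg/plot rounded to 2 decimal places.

(-0.26, 7.06)

SE₁ = s₁/√n₁ = 10.6/√132 = 0.9226; SE₂ = 7.8/√25 = 1.5600.
Independent samples, unequal variances: SE_diff = √(SE₁² + SE₂²) = √(0.85119076 + 2.4336) = 1.8124.
t* = 2.018, so margin of error = 2.018 × 1.8124 = 3.6574.
Difference in means = 54.4 − 51.0 = 3.4000.
3.4000 ± 3.6574 → (-0.26, 7.06).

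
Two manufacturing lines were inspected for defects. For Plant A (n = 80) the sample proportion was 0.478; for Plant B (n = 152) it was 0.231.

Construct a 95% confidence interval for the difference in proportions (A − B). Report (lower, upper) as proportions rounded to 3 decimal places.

The two standard errors are √(0.4780×0.5220/80) = 0.05585 and √(0.2310×0.7690/152) = 0.03419.
Because the samples are independent, SE_diff = √(0.05585² + 0.03419²) = 0.06548.
Using z* = 1.960 for 95%, ME = 1.960 × 0.06548 = 0.12834.
p̂₁ − p̂₂ = 0.2470; interval 0.2470 ± 0.12834 gives (0.119, 0.375).

(0.119, 0.375)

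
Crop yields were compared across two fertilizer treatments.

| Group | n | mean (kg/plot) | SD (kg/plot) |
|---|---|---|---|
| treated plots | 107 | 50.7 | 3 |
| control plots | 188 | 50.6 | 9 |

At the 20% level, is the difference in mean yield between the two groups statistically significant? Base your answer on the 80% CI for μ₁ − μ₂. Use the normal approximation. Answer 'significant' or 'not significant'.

Standard errors of each mean: 3/√107 = 0.2900 and 9/√188 = 0.6564.
SE(x̄₁ − x̄₂) = √(0.2900² + 0.6564²) = 0.7176 for independent samples with unequal variances.
With z* = 1.282, the margin is 1.282 × 0.7176 = 0.9200.
x̄₁ − x̄₂ = 50.7 − 50.6 = 0.1000; the interval is 0.1000 ± 0.9200 = (-0.8200, 1.0200).
The interval (-0.8200, 1.0200) contains 0, so the difference is not significant.

not significant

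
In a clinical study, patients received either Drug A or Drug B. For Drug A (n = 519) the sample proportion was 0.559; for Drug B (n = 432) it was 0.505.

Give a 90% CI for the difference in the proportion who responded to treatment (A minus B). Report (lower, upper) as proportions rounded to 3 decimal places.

SE₁ = √(p̂₁(1−p̂₁)/n₁) = √(0.5590·0.4410/519) = 0.02179; SE₂ = √(0.5050·0.4950/432) = 0.02406.
Independent samples: SE of the difference = √(SE₁² + SE₂²) = √(0.0004748041 + 0.0005788836) = 0.03246.
z* for 90% confidence is 1.645, so the margin of error is 1.645 × 0.03246 = 0.05340.
Point estimate p̂₁ − p̂₂ = 0.5590 − 0.5050 = 0.0540.
0.0540 ± 0.05340 → (0.001, 0.107).

(0.001, 0.107)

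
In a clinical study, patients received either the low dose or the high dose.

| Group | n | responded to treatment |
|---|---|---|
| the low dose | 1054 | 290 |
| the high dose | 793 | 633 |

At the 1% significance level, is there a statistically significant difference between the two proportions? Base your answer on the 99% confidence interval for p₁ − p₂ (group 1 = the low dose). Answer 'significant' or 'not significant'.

significant

First, p̂₁ = 290/1054 = 0.2751; p̂₂ = 633/793 = 0.7982.
The two standard errors are √(0.2751×0.7249/1054) = 0.01376 and √(0.7982×0.2018/793) = 0.01425.
Because the samples are independent, SE_diff = √(0.01376² + 0.01425²) = 0.01981.
Using z* = 2.576 for 99%, ME = 2.576 × 0.01981 = 0.05103.
p̂₁ − p̂₂ = -0.5231; interval -0.5231 ± 0.05103 gives (-0.57413, -0.47207).
The interval (-0.57413, -0.47207) does not contain 0, so the difference is significant.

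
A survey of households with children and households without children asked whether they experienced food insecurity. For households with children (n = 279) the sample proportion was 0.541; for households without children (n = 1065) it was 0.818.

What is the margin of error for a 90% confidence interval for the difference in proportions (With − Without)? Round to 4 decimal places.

SE₁ = √(p̂₁(1−p̂₁)/n₁) = √(0.5410·0.4590/279) = 0.02983; SE₂ = √(0.8180·0.1820/1065) = 0.01182.
Independent samples: SE of the difference = √(SE₁² + SE₂²) = √(0.0008898289 + 0.0001397124) = 0.03209.
z* for 90% confidence is 1.645, so the margin of error is 1.645 × 0.03209 = 0.05279.

0.0528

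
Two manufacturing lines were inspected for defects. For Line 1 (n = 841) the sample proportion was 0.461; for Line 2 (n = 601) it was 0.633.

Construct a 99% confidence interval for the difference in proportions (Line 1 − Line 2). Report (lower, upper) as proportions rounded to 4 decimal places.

(-0.2393, -0.1047)

SE₁ = √(p̂₁(1−p̂₁)/n₁) = √(0.4610·0.5390/841) = 0.01719; SE₂ = √(0.6330·0.3670/601) = 0.01966.
Independent samples: SE of the difference = √(SE₁² + SE₂²) = √(0.0002954961 + 0.0003865156) = 0.02612.
z* for 99% confidence is 2.576, so the margin of error is 2.576 × 0.02612 = 0.06729.
Point estimate p̂₁ − p̂₂ = 0.4610 − 0.6330 = -0.1720.
-0.1720 ± 0.06729 → (-0.2393, -0.1047).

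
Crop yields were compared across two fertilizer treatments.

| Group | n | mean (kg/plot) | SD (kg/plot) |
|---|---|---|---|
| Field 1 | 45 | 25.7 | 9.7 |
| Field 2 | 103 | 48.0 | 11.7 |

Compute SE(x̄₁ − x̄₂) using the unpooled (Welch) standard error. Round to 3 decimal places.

1.849

Standard errors of each mean: 9.7/√45 = 1.4460 and 11.7/√103 = 1.1528.
SE(x̄₁ − x̄₂) = √(1.4460² + 1.1528²) = 1.8493 for independent samples with unequal variances.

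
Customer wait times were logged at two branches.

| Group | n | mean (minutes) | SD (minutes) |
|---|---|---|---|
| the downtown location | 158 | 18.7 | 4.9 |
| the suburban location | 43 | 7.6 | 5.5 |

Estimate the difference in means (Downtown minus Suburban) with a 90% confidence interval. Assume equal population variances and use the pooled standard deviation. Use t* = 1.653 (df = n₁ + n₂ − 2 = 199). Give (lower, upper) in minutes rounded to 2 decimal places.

Pooled variance s_p² = [157·4.9² + 42·5.5²] / (158+43−2) = 25.3270, so s_p = 5.0326.
SE_diff = s_p·√(1/n₁ + 1/n₂) = 5.0326·√(1/158 + 1/43) = 0.8656.
t* = 1.653; margin = 1.653 × 0.8656 = 1.4308.
Difference = 18.7 − 7.6 = 11.1000.
11.1000 ± 1.4308 → (9.67, 12.53).

(9.67, 12.53)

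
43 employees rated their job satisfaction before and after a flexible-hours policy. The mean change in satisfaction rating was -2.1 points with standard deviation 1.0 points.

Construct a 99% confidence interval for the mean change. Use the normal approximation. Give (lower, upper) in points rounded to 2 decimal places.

Paired design: SE = s_d/√n = 1.0/√43 = 0.1525.
z* = 2.576; margin of error = 2.576 × 0.1525 = 0.3928.
-2.1 ± 0.3928 → (-2.49, -1.71).

(-2.49, -1.71)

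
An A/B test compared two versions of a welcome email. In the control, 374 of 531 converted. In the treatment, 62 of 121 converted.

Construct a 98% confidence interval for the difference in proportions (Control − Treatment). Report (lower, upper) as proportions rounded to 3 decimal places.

First, p̂₁ = 374/531 = 0.7043; p̂₂ = 62/121 = 0.5124.
The two standard errors are √(0.7043×0.2957/531) = 0.01980 and √(0.5124×0.4876/121) = 0.04544.
Because the samples are independent, SE_diff = √(0.01980² + 0.04544²) = 0.04957.
Using z* = 2.326 for 98%, ME = 2.326 × 0.04957 = 0.11530.
p̂₁ − p̂₂ = 0.1919; interval 0.1919 ± 0.11530 gives (0.077, 0.307).

(0.077, 0.307)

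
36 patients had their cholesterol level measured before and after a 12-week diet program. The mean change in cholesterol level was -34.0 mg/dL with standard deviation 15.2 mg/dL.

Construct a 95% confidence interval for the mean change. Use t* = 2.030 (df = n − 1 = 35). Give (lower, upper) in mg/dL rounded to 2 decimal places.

(-39.14, -28.86)

Paired design: SE = s_d/√n = 15.2/√36 = 2.5333.
t* = 2.030; margin of error = 2.030 × 2.5333 = 5.1426.
-34.0 ± 5.1426 → (-39.14, -28.86).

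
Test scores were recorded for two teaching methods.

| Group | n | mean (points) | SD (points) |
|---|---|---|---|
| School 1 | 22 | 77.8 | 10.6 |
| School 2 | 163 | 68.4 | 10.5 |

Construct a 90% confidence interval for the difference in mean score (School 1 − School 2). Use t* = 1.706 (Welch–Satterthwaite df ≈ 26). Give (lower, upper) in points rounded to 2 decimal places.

Standard errors of each mean: 10.6/√22 = 2.2599 and 10.5/√163 = 0.8224.
SE(x̄₁ − x̄₂) = √(2.2599² + 0.8224²) = 2.4049 for independent samples with unequal variances.
With t* = 1.706, the margin is 1.706 × 2.4049 = 4.1028.
x̄₁ − x̄₂ = 77.8 − 68.4 = 9.4000; the interval is 9.4000 ± 4.1028 = (5.30, 13.50).

(5.30, 13.50)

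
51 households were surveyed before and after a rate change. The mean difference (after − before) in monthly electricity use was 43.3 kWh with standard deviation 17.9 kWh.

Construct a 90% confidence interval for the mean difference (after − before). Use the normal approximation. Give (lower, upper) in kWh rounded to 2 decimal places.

This is a matched-pairs design, so SE = s_d/√n = 17.9/√51 = 2.5065.
Margin = 1.645 × 2.5065 = 4.1232; the interval is 43.3 ± 4.1232 = (39.18, 47.42).

(39.18, 47.42)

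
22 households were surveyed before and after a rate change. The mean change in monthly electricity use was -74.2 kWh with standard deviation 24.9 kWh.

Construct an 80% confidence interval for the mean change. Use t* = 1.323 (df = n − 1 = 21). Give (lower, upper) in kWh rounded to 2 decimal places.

This is a matched-pairs design, so SE = s_d/√n = 24.9/√22 = 5.3087.
Margin = 1.323 × 5.3087 = 7.0234; the interval is -74.2 ± 7.0234 = (-81.22, -67.18).

(-81.22, -67.18)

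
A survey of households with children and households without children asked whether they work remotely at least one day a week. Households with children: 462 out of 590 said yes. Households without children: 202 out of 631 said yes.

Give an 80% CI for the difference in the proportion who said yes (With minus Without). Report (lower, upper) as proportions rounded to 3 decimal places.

(0.431, 0.495)

p̂₁ = 462/590 = 0.7831 and p̂₂ = 202/631 = 0.3201.
SE₁ = √(p̂₁(1−p̂₁)/n₁) = √(0.7831·0.2169/590) = 0.01697; SE₂ = √(0.3201·0.6799/631) = 0.01857.
Independent samples: SE of the difference = √(SE₁² + SE₂²) = √(0.0002879809 + 0.0003448449) = 0.02516.
z* for 80% confidence is 1.282, so the margin of error is 1.282 × 0.02516 = 0.03226.
Point estimate p̂₁ − p̂₂ = 0.7831 − 0.3201 = 0.4630.
0.4630 ± 0.03226 → (0.431, 0.495).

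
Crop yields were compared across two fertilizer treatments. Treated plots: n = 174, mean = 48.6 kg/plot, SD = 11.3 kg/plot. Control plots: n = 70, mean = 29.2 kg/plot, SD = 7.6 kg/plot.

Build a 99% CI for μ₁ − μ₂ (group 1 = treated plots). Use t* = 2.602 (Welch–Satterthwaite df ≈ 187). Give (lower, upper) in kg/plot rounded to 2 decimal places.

Standard errors of each mean: 11.3/√174 = 0.8567 and 7.6/√70 = 0.9084.
SE(x̄₁ − x̄₂) = √(0.8567² + 0.9084²) = 1.2486 for independent samples with unequal variances.
With t* = 2.602, the margin is 2.602 × 1.2486 = 3.2489.
x̄₁ − x̄₂ = 48.6 − 29.2 = 19.4000; the interval is 19.4000 ± 3.2489 = (16.15, 22.65).

(16.15, 22.65)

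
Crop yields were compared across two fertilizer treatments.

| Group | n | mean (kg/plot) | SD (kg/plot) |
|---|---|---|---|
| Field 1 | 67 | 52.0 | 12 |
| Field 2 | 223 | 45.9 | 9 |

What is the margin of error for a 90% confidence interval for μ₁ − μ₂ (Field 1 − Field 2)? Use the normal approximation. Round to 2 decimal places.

Per-group SEs: s₁/√n₁ = 12/√67 = 1.4660, s₂/√n₂ = 9/√223 = 0.6027.
Unpooled SE of the difference: √(2.149156 + 0.36324729) = 1.5851.
Margin of error = z* · SE = 1.645 × 1.5851 = 2.6075.

2.61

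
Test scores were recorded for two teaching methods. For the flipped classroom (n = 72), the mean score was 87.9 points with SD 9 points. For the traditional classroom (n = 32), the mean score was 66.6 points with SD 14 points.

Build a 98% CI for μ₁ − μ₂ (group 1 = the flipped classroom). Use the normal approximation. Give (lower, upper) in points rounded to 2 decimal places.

(15.04, 27.56)

Standard errors of each mean: 9/√72 = 1.0607 and 14/√32 = 2.4749.
SE(x̄₁ − x̄₂) = √(1.0607² + 2.4749²) = 2.6926 for independent samples with unequal variances.
With z* = 2.326, the margin is 2.326 × 2.6926 = 6.2630.
x̄₁ − x̄₂ = 87.9 − 66.6 = 21.3000; the interval is 21.3000 ± 6.2630 = (15.04, 27.56).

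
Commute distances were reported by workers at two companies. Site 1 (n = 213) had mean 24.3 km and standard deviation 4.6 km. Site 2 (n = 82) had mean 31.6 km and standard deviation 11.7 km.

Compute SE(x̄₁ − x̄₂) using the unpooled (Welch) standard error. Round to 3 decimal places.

Standard errors of each mean: 4.6/√213 = 0.3152 and 11.7/√82 = 1.2920.
SE(x̄₁ − x̄₂) = √(0.3152² + 1.2920²) = 1.3299 for independent samples with unequal variances.

1.330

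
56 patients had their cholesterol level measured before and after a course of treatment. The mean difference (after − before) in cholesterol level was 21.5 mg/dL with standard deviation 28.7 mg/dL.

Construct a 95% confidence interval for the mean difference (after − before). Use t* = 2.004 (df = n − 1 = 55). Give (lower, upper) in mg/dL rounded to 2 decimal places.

(13.81, 29.19)

This is a matched-pairs design, so SE = s_d/√n = 28.7/√56 = 3.8352.
Margin = 2.004 × 3.8352 = 7.6857; the interval is 21.5 ± 7.6857 = (13.81, 29.19).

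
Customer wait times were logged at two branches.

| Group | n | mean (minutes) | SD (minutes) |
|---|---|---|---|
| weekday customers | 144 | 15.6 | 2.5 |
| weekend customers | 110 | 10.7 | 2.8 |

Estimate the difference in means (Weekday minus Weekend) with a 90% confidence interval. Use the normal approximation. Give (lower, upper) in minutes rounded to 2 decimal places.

(4.34, 5.46)

SE₁ = s₁/√n₁ = 2.5/√144 = 0.2083; SE₂ = 2.8/√110 = 0.2670.
Independent samples, unequal variances: SE_diff = √(SE₁² + SE₂²) = √(0.04338889 + 0.071289) = 0.3386.
z* = 1.645, so margin of error = 1.645 × 0.3386 = 0.5570.
Difference in means = 15.6 − 10.7 = 4.9000.
4.9000 ± 0.5570 → (4.34, 5.46).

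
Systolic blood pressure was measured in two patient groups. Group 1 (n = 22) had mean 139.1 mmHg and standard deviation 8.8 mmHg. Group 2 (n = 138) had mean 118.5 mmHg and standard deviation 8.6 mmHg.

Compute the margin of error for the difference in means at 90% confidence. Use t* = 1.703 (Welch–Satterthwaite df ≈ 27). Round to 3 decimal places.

3.430

SE₁ = s₁/√n₁ = 8.8/√22 = 1.8762; SE₂ = 8.6/√138 = 0.7321.
Independent samples, unequal variances: SE_diff = √(SE₁² + SE₂²) = √(3.52012644 + 0.53597041) = 2.0140.
t* = 1.703, so margin of error = 1.703 × 2.0140 = 3.4298.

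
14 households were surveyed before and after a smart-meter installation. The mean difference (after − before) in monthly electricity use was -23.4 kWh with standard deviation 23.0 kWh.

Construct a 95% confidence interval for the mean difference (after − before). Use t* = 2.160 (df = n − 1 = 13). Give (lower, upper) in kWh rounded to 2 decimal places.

Paired design: SE = s_d/√n = 23.0/√14 = 6.1470.
t* = 2.160; margin of error = 2.160 × 6.1470 = 13.2775.
-23.4 ± 13.2775 → (-36.68, -10.12).

(-36.68, -10.12)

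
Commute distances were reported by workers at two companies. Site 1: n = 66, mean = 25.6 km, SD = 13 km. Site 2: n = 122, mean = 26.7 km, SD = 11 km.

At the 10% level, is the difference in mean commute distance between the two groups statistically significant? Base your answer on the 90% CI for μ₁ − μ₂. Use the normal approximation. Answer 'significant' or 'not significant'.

not significant

Per-group SEs: s₁/√n₁ = 13/√66 = 1.6002, s₂/√n₂ = 11/√122 = 0.9959.
Unpooled SE of the difference: √(2.56064004 + 0.99181681) = 1.8848.
Margin of error = z* · SE = 1.645 × 1.8848 = 3.1005.
x̄₁ − x̄₂ = 25.6 − 26.7 = -1.1000.
CI: -1.1000 ± 3.1005 = (-4.2005, 2.0005).
The interval (-4.2005, 2.0005) contains 0, so the difference is not significant.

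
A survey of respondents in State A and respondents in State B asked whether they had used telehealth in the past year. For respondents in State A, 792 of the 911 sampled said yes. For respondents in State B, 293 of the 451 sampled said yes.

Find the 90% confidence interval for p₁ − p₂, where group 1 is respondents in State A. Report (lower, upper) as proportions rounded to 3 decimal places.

First, p̂₁ = 792/911 = 0.8694; p̂₂ = 293/451 = 0.6497.
The two standard errors are √(0.8694×0.1306/911) = 0.01116 and √(0.6497×0.3503/451) = 0.02246.
Because the samples are independent, SE_diff = √(0.01116² + 0.02246²) = 0.02508.
Using z* = 1.645 for 90%, ME = 1.645 × 0.02508 = 0.04126.
p̂₁ − p̂₂ = 0.2197; interval 0.2197 ± 0.04126 gives (0.178, 0.261).

(0.178, 0.261)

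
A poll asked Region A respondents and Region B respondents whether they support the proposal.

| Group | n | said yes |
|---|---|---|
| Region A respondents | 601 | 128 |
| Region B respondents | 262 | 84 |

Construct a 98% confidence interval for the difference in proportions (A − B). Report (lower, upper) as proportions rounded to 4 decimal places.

First, p̂₁ = 128/601 = 0.2130; p̂₂ = 84/262 = 0.3206.
The two standard errors are √(0.2130×0.7870/601) = 0.01670 and √(0.3206×0.6794/262) = 0.02883.
Because the samples are independent, SE_diff = √(0.01670² + 0.02883²) = 0.03332.
Using z* = 2.326 for 98%, ME = 2.326 × 0.03332 = 0.07750.
p̂₁ − p̂₂ = -0.1076; interval -0.1076 ± 0.07750 gives (-0.1851, -0.0301).

(-0.1851, -0.0301)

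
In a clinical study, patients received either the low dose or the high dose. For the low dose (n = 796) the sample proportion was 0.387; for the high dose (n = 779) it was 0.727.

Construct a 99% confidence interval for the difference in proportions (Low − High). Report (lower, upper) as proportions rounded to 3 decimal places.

(-0.401, -0.279)

The two standard errors are √(0.3870×0.6130/796) = 0.01726 and √(0.7270×0.2730/779) = 0.01596.
Because the samples are independent, SE_diff = √(0.01726² + 0.01596²) = 0.02351.
Using z* = 2.576 for 99%, ME = 2.576 × 0.02351 = 0.06056.
p̂₁ − p̂₂ = -0.3400; interval -0.3400 ± 0.06056 gives (-0.401, -0.279).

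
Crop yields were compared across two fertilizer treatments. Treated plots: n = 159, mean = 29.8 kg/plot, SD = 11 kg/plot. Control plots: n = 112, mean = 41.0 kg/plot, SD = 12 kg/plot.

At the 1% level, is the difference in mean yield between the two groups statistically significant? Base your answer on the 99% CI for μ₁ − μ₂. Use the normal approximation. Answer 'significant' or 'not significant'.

significant

Per-group SEs: s₁/√n₁ = 11/√159 = 0.8724, s₂/√n₂ = 12/√112 = 1.1339.
Unpooled SE of the difference: √(0.76108176 + 1.28572921) = 1.4307.
Margin of error = z* · SE = 2.576 × 1.4307 = 3.6855.
x̄₁ − x̄₂ = 29.8 − 41.0 = -11.2000.
CI: -11.2000 ± 3.6855 = (-14.8855, -7.5145).
The interval (-14.8855, -7.5145) does not contain 0, so the difference is significant.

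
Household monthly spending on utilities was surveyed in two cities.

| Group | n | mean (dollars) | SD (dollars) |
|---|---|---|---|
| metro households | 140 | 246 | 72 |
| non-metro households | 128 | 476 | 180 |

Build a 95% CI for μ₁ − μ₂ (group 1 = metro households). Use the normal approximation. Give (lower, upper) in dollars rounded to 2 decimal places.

SE₁ = s₁/√n₁ = 72/√140 = 6.0851; SE₂ = 180/√128 = 15.9099.
Independent samples, unequal variances: SE_diff = √(SE₁² + SE₂²) = √(37.02844201 + 253.12491801) = 17.0339.
z* = 1.960, so margin of error = 1.960 × 17.0339 = 33.3864.
Difference in means = 246 − 476 = -230.0000.
-230.0000 ± 33.3864 → (-263.39, -196.61).

(-263.39, -196.61)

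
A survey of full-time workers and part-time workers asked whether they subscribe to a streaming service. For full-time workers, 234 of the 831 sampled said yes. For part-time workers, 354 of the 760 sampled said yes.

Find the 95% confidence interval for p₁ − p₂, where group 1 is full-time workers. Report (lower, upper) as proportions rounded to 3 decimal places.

(-0.231, -0.137)

p̂₁ = 234/831 = 0.2816 and p̂₂ = 354/760 = 0.4658.
SE₁ = √(p̂₁(1−p̂₁)/n₁) = √(0.2816·0.7184/831) = 0.01560; SE₂ = √(0.4658·0.5342/760) = 0.01809.
Independent samples: SE of the difference = √(SE₁² + SE₂²) = √(0.00024336 + 0.0003272481) = 0.02389.
z* for 95% confidence is 1.960, so the margin of error is 1.960 × 0.02389 = 0.04682.
Point estimate p̂₁ − p̂₂ = 0.2816 − 0.4658 = -0.1842.
-0.1842 ± 0.04682 → (-0.231, -0.137).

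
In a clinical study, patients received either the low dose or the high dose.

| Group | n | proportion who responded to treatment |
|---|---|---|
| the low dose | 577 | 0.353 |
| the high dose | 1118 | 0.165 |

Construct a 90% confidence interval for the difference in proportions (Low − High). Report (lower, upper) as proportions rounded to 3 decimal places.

(0.151, 0.225)

SE₁ = √(p̂₁(1−p̂₁)/n₁) = √(0.3530·0.6470/577) = 0.01990; SE₂ = √(0.1650·0.8350/1118) = 0.01110.
Independent samples: SE of the difference = √(SE₁² + SE₂²) = √(0.00039601 + 0.00012321) = 0.02279.
z* for 90% confidence is 1.645, so the margin of error is 1.645 × 0.02279 = 0.03749.
Point estimate p̂₁ − p̂₂ = 0.3530 − 0.1650 = 0.1880.
0.1880 ± 0.03749 → (0.151, 0.225).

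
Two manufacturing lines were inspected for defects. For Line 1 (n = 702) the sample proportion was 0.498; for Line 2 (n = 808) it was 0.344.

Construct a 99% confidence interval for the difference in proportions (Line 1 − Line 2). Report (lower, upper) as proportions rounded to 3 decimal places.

(0.089, 0.219)

Each SE is √(p̂(1−p̂)/n): √(0.4980·0.5020/702) = 0.01887 and √(0.3440·0.6560/808) = 0.01671.
SE(p̂₁ − p̂₂) = √(SE₁² + SE₂²) = √(0.0003560769 + 0.0002792241) = 0.02521, since the two samples are independent.
At 99% confidence z* = 2.576; margin = 2.576 × 0.02521 = 0.06494.
The difference is 0.4980 − 0.3440 = 0.1540, so the interval is 0.1540 ± 0.06494 = (0.089, 0.219).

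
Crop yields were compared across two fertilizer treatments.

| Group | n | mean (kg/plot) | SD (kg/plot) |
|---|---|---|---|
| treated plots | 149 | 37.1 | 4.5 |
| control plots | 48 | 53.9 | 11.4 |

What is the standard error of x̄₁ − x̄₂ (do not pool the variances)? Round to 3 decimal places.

1.686

SE₁ = s₁/√n₁ = 4.5/√149 = 0.3687; SE₂ = 11.4/√48 = 1.6454.
Independent samples, unequal variances: SE_diff = √(SE₁² + SE₂²) = √(0.13593969 + 2.70734116) = 1.6862.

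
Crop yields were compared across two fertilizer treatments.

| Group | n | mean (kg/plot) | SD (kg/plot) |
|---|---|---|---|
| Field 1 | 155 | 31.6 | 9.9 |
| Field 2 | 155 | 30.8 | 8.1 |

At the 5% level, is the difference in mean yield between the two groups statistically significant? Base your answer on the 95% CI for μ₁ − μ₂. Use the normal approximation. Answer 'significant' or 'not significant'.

not significant

Standard errors of each mean: 9.9/√155 = 0.7952 and 8.1/√155 = 0.6506.
SE(x̄₁ − x̄₂) = √(0.7952² + 0.6506²) = 1.0274 for independent samples with unequal variances.
With z* = 1.960, the margin is 1.960 × 1.0274 = 2.0137.
x̄₁ − x̄₂ = 31.6 − 30.8 = 0.8000; the interval is 0.8000 ± 2.0137 = (-1.2137, 2.8137).
The interval (-1.2137, 2.8137) contains 0, so the difference is not significant.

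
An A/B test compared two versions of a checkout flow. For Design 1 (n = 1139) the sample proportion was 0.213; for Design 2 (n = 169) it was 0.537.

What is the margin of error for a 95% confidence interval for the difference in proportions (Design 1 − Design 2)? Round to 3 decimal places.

0.079

Each SE is √(p̂(1−p̂)/n): √(0.2130·0.7870/1139) = 0.01213 and √(0.5370·0.4630/169) = 0.03836.
SE(p̂₁ − p̂₂) = √(SE₁² + SE₂²) = √(0.0001471369 + 0.0014714896) = 0.04023, since the two samples are independent.
At 95% confidence z* = 1.960; margin = 1.960 × 0.04023 = 0.07885.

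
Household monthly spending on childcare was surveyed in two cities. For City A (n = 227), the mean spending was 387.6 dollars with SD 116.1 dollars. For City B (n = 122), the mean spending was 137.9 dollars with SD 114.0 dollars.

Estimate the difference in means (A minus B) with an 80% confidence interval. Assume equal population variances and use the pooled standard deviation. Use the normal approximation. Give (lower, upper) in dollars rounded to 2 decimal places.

s_p = √[((n₁−1)s₁² + (n₂−1)s₂²)/(n₁+n₂−2)] = √[(226·116.1² + 121·114.0²)/347] = 115.3721.
SE = 115.3721·√(1/227 + 1/122) = 12.9515.
With z* = 1.282, margin = 1.282 × 12.9515 = 16.6038.
x̄₁ − x̄₂ = 387.6 − 137.9 = 249.7000; interval 249.7000 ± 16.6038 = (233.10, 266.30).

(233.10, 266.30)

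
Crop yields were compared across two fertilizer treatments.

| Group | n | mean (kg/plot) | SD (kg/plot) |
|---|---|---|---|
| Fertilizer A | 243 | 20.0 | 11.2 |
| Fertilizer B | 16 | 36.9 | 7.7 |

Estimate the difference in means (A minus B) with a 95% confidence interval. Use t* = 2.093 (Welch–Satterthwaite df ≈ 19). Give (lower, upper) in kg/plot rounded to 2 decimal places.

(-21.20, -12.60)

SE₁ = s₁/√n₁ = 11.2/√243 = 0.7185; SE₂ = 7.7/√16 = 1.9250.
Independent samples, unequal variances: SE_diff = √(SE₁² + SE₂²) = √(0.51624225 + 3.705625) = 2.0547.
t* = 2.093, so margin of error = 2.093 × 2.0547 = 4.3005.
Difference in means = 20.0 − 36.9 = -16.9000.
-16.9000 ± 4.3005 → (-21.20, -12.60).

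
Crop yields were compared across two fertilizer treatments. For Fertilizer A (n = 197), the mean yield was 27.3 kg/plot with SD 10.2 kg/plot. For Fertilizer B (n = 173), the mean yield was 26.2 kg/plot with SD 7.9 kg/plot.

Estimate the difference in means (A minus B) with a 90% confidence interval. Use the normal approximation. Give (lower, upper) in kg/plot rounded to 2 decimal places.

(-0.45, 2.65)

Per-group SEs: s₁/√n₁ = 10.2/√197 = 0.7267, s₂/√n₂ = 7.9/√173 = 0.6006.
Unpooled SE of the difference: √(0.52809289 + 0.36072036) = 0.9428.
Margin of error = z* · SE = 1.645 × 0.9428 = 1.5509.
x̄₁ − x̄₂ = 27.3 − 26.2 = 1.1000.
CI: 1.1000 ± 1.5509 = (-0.45, 2.65).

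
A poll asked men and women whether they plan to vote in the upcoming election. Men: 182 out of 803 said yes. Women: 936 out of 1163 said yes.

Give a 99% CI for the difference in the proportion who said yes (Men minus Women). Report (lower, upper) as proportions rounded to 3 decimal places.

(-0.627, -0.530)

Sample proportions: 182/803 = 0.2267, 936/1163 = 0.8048.
Each SE is √(p̂(1−p̂)/n): √(0.2267·0.7733/803) = 0.01478 and √(0.8048·0.1952/1163) = 0.01162.
SE(p̂₁ − p̂₂) = √(SE₁² + SE₂²) = √(0.0002184484 + 0.0001350244) = 0.01880, since the two samples are independent.
At 99% confidence z* = 2.576; margin = 2.576 × 0.01880 = 0.04843.
The difference is 0.2267 − 0.8048 = -0.5781, so the interval is -0.5781 ± 0.04843 = (-0.627, -0.530).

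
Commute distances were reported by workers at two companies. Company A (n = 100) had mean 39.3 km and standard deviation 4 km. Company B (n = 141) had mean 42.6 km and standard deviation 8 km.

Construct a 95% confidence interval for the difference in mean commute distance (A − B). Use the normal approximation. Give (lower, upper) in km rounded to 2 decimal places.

(-4.84, -1.76)

SE₁ = s₁/√n₁ = 4/√100 = 0.4000; SE₂ = 8/√141 = 0.6737.
Independent samples, unequal variances: SE_diff = √(SE₁² + SE₂²) = √(0.16 + 0.45387169) = 0.7835.
z* = 1.960, so margin of error = 1.960 × 0.7835 = 1.5357.
Difference in means = 39.3 − 42.6 = -3.3000.
-3.3000 ± 1.5357 → (-4.84, -1.76).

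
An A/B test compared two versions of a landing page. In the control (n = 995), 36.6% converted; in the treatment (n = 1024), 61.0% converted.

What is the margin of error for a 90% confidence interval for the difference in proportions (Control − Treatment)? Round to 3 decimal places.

SE₁ = √(p̂₁(1−p̂₁)/n₁) = √(0.3660·0.6340/995) = 0.01527; SE₂ = √(0.6100·0.3900/1024) = 0.01524.
Independent samples: SE of the difference = √(SE₁² + SE₂²) = √(0.0002331729 + 0.0002322576) = 0.02157.
z* for 90% confidence is 1.645, so the margin of error is 1.645 × 0.02157 = 0.03548.

0.035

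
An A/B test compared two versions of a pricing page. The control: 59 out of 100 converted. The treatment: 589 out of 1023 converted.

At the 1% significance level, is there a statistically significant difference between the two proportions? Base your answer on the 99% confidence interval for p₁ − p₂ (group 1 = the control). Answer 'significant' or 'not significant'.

not significant

p̂₁ = 59/100 = 0.5900 and p̂₂ = 589/1023 = 0.5758.
SE₁ = √(p̂₁(1−p̂₁)/n₁) = √(0.5900·0.4100/100) = 0.04918; SE₂ = √(0.5758·0.4242/1023) = 0.01545.
Independent samples: SE of the difference = √(SE₁² + SE₂²) = √(0.0024186724 + 0.0002387025) = 0.05155.
z* for 99% confidence is 2.576, so the margin of error is 2.576 × 0.05155 = 0.13279.
Point estimate p̂₁ − p̂₂ = 0.5900 − 0.5758 = 0.0142.
0.0142 ± 0.13279 → (-0.11859, 0.14699).
The interval (-0.11859, 0.14699) contains 0, so the difference is not significant.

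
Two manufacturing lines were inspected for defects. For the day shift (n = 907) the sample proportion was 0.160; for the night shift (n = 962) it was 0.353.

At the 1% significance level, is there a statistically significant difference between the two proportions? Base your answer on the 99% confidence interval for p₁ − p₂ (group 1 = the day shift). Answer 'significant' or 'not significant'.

significant

SE₁ = √(p̂₁(1−p̂₁)/n₁) = √(0.1600·0.8400/907) = 0.01217; SE₂ = √(0.3530·0.6470/962) = 0.01541.
Independent samples: SE of the difference = √(SE₁² + SE₂²) = √(0.0001481089 + 0.0002374681) = 0.01964.
z* for 99% confidence is 2.576, so the margin of error is 2.576 × 0.01964 = 0.05059.
Point estimate p̂₁ − p̂₂ = 0.1600 − 0.3530 = -0.1930.
-0.1930 ± 0.05059 → (-0.24359, -0.14241).
The interval (-0.24359, -0.14241) does not contain 0, so the difference is significant.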